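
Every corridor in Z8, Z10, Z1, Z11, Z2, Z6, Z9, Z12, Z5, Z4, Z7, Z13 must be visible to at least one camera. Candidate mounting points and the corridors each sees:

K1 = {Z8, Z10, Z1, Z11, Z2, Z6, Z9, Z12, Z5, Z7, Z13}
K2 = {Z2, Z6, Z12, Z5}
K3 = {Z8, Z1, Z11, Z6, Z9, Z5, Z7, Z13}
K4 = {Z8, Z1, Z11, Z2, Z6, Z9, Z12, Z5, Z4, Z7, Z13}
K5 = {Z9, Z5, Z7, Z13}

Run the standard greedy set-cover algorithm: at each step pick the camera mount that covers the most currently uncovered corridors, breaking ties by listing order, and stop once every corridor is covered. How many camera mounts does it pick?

2

Pick 1: K1 covers 11 new corridors (Z8, Z10, Z1, Z11, Z2, Z6, Z9, Z12, Z5, Z7, Z13).
Pick 2: K4 covers 1 new corridors (Z4).
Greedy uses 2 camera mounts.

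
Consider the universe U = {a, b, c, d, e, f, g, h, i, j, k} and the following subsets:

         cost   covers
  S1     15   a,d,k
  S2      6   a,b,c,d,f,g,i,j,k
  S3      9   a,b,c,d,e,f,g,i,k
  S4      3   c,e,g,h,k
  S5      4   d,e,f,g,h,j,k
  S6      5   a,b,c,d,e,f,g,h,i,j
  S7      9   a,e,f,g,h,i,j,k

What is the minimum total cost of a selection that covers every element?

S4, S6 cover every element at cost 3 + 5 = 8.
Any cover uses at least 2 sets; among all covering selections none totals below 8.

8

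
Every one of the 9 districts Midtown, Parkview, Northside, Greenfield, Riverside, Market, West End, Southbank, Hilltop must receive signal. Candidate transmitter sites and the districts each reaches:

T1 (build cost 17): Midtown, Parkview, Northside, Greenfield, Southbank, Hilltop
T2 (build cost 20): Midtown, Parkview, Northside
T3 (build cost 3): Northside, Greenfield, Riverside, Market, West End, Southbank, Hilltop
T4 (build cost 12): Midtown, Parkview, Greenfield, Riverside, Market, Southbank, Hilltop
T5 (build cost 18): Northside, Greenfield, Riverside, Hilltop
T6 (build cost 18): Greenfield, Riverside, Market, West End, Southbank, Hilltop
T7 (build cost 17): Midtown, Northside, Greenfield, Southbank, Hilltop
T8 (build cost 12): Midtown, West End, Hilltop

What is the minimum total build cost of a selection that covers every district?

15

T3, T4 cover every district at build cost 3 + 12 = 15.
Any cover uses at least 2 transmitter sites; among all covering selections none totals below 15.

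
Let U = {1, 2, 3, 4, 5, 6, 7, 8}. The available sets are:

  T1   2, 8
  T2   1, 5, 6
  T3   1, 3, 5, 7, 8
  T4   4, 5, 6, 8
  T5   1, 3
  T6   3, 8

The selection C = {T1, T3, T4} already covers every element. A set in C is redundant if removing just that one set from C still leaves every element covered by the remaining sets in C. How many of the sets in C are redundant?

Drop T1: 2 uncovered — not redundant.
Drop T3: 1, 3, 7 uncovered — not redundant.
Drop T4: 4, 6 uncovered — not redundant.
None of the sets in C is redundant.

0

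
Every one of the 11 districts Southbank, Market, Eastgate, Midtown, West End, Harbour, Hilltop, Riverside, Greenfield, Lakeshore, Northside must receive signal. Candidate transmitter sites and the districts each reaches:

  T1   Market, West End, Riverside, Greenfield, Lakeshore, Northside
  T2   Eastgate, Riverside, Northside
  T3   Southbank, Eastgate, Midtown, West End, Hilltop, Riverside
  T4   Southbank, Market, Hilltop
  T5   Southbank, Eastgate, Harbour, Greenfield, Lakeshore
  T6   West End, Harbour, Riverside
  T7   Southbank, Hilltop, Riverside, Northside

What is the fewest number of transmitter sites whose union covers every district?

T1, T3, T5 together cover {Southbank, Market, Eastgate, Midtown, West End, Harbour, Hilltop, Riverside, Greenfield, Lakeshore, Northside} — every district.
No 2 of the 7 transmitter sites cover everything (all 21 pairs fall short), so 3 is minimum.

3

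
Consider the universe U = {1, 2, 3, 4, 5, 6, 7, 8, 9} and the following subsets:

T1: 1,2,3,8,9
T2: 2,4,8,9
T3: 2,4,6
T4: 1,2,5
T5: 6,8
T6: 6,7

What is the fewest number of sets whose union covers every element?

T1, T2, T4, T6 together cover {1, 2, 3, 4, 5, 6, 7, 8, 9} — every element.
No 3 of the 6 sets cover everything (all 20 triples fall short), so 4 is minimum.

4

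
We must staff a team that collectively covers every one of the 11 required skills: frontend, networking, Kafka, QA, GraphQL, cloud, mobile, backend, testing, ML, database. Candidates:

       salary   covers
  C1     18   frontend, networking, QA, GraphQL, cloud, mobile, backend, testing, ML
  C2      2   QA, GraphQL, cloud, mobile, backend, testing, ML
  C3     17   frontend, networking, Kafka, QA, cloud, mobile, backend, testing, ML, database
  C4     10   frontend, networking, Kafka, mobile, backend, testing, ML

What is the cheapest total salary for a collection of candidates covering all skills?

19

C2, C3 cover every skill at salary 2 + 17 = 19.
Any cover uses at least 2 candidates; among all covering selections none totals below 19.
Greedy by coverage-per-salary would pick C2, C4, C3 for 29 — worse than the optimum 19.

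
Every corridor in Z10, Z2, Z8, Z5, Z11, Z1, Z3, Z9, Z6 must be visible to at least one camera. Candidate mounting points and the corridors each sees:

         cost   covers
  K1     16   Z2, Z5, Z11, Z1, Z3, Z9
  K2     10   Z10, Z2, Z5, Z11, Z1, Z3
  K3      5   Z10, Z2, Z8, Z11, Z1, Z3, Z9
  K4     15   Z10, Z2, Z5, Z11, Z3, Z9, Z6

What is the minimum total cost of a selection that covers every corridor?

20

K3, K4 cover every corridor at cost 5 + 15 = 20.
Any cover uses at least 2 camera mounts; among all covering selections none totals below 20.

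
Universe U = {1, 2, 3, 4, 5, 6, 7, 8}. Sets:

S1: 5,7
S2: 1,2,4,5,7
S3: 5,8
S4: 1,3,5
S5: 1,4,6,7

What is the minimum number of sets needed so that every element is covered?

S2, S3, S4, S5 together cover {1, 2, 3, 4, 5, 6, 7, 8} — every element.
No 3 of the 5 sets cover everything (all 10 triples fall short), so 4 is minimum.

4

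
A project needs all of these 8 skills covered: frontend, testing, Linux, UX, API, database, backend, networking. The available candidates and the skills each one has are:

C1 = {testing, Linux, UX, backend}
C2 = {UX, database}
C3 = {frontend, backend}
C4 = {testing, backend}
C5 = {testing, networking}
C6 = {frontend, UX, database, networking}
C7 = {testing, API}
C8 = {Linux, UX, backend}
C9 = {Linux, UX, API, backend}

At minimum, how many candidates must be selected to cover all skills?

3

C1, C6, C7 together cover {frontend, testing, Linux, UX, API, database, backend, networking} — every skill.
No 2 of the 9 candidates cover everything (all 36 pairs fall short), so 3 is minimum.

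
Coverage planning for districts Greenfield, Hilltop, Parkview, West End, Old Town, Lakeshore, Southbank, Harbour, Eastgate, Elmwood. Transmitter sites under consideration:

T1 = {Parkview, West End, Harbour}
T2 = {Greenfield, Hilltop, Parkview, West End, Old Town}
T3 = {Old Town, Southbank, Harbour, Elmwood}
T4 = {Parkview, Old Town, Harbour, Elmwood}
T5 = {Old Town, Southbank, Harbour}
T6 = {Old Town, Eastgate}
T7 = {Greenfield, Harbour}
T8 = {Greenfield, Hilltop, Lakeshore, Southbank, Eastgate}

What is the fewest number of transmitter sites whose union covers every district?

T1, T3, T8 together cover {Greenfield, Hilltop, Parkview, West End, Old Town, Lakeshore, Southbank, Harbour, Eastgate, Elmwood} — every district.
No 2 of the 8 transmitter sites cover everything (all 28 pairs fall short), so 3 is minimum.

3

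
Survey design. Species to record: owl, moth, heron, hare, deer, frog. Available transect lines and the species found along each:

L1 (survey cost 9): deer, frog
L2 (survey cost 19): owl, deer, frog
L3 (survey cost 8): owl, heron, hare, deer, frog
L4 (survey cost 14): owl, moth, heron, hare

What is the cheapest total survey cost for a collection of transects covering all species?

22

L3, L4 cover every species at survey cost 8 + 14 = 22.
Any cover uses at least 2 transects; among all covering selections none totals below 22.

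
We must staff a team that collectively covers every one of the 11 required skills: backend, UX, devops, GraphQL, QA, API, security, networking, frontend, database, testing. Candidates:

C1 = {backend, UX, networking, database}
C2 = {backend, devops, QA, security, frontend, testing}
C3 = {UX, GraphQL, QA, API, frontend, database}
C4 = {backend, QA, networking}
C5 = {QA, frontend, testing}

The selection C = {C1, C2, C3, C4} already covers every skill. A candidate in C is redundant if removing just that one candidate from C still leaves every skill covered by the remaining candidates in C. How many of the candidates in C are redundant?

Drop C1: the rest still cover every skill — redundant.
Drop C2: devops, security, testing uncovered — not redundant.
Drop C3: GraphQL, API uncovered — not redundant.
Drop C4: the rest still cover every skill — redundant.
2 redundant: C1, C4.

2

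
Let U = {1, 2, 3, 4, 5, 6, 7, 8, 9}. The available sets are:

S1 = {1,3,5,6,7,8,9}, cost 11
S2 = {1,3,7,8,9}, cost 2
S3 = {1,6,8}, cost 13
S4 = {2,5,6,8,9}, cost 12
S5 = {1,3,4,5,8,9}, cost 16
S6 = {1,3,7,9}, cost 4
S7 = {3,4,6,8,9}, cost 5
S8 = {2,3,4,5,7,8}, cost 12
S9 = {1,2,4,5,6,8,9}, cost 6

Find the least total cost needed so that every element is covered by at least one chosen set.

S2, S9 cover every element at cost 2 + 6 = 8.
Any cover uses at least 2 sets; among all covering selections none totals below 8.

8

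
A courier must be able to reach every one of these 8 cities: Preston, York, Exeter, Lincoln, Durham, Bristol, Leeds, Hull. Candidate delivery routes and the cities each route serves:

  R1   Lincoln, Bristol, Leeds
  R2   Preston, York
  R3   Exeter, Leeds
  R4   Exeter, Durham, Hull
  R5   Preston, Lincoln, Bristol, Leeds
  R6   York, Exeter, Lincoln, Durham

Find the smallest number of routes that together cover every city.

3

R1, R2, R4 together cover {Preston, York, Exeter, Lincoln, Durham, Bristol, Leeds, Hull} — every city.
No 2 of the 6 routes cover everything (all 15 pairs fall short), so 3 is minimum.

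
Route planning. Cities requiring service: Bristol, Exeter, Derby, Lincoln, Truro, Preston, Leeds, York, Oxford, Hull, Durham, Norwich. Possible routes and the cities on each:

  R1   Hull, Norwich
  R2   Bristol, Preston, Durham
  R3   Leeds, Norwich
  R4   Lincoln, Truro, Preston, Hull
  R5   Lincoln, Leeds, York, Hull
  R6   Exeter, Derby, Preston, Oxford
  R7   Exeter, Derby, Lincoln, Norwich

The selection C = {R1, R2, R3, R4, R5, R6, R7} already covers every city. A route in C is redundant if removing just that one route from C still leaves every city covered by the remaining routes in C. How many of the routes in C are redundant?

3

Drop R1: the rest still cover every city — redundant.
Drop R2: Bristol, Durham uncovered — not redundant.
Drop R3: the rest still cover every city — redundant.
Drop R4: Truro uncovered — not redundant.
Drop R5: York uncovered — not redundant.
Drop R6: Oxford uncovered — not redundant.
Drop R7: the rest still cover every city — redundant.
3 redundant: R1, R3, R7.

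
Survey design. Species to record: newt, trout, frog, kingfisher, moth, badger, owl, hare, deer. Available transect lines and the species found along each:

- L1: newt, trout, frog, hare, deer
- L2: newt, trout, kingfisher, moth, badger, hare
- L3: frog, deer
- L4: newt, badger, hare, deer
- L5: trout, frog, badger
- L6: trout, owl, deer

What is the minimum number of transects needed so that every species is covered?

L1, L2, L6 together cover {newt, trout, frog, kingfisher, moth, badger, owl, hare, deer} — every species.
No 2 of the 6 transects cover everything (all 15 pairs fall short), so 3 is minimum.

3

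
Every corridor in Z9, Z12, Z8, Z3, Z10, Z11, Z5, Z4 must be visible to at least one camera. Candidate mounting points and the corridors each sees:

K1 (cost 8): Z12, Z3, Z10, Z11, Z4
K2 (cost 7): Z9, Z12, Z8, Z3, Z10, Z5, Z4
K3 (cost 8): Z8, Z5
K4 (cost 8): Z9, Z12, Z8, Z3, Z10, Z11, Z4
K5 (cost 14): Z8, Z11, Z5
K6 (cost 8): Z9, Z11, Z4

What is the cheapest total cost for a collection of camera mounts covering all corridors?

K1, K2 cover every corridor at cost 8 + 7 = 15.
Any cover uses at least 2 camera mounts; among all covering selections none totals below 15.

15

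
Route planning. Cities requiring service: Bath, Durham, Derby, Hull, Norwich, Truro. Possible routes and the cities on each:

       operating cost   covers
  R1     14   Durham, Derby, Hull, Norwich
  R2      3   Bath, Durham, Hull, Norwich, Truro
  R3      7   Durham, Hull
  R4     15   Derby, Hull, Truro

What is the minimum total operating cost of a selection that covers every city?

R1, R2 cover every city at operating cost 14 + 3 = 17.
Any cover uses at least 2 routes; among all covering selections none totals below 17.

17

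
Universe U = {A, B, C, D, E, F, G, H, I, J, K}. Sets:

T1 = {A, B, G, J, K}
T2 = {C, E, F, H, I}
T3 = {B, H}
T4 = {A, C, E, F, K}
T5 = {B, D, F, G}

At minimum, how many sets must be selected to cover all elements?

3

T1, T2, T5 together cover {A, B, C, D, E, F, G, H, I, J, K} — every element.
No 2 of the 5 sets cover everything (all 10 pairs fall short), so 3 is minimum.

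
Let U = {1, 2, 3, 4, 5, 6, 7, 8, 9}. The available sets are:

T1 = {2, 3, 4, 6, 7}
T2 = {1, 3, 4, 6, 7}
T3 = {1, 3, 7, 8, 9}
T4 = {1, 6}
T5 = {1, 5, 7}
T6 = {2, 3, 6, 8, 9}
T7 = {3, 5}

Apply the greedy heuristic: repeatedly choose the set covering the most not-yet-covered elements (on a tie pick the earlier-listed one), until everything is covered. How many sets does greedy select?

Pick 1: T1 covers 5 new elements (2, 3, 4, 6, 7).
Pick 2: T3 covers 3 new elements (1, 8, 9).
Pick 3: T5 covers 1 new elements (5).
Greedy uses 3 sets.

3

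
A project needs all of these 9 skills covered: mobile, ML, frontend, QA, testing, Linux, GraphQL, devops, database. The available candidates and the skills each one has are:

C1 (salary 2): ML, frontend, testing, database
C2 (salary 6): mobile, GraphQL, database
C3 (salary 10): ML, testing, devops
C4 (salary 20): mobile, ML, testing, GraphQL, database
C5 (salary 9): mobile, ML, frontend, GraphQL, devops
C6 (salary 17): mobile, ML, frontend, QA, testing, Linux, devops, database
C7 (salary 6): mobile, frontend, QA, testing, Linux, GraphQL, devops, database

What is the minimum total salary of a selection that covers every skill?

C1, C7 cover every skill at salary 2 + 6 = 8.
Any cover uses at least 2 candidates; among all covering selections none totals below 8.

8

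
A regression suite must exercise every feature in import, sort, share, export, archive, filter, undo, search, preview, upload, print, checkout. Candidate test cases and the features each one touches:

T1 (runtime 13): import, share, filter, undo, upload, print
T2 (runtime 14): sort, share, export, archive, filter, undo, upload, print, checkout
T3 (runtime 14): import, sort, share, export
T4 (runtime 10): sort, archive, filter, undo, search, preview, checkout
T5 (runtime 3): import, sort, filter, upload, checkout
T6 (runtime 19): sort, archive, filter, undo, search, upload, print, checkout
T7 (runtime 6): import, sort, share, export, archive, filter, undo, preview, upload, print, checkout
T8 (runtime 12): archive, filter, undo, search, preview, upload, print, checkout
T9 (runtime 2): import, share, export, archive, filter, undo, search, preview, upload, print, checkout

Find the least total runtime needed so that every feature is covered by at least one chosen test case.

T5, T9 cover every feature at runtime 3 + 2 = 5.
Any cover uses at least 2 test cases; among all covering selections none totals below 5.

5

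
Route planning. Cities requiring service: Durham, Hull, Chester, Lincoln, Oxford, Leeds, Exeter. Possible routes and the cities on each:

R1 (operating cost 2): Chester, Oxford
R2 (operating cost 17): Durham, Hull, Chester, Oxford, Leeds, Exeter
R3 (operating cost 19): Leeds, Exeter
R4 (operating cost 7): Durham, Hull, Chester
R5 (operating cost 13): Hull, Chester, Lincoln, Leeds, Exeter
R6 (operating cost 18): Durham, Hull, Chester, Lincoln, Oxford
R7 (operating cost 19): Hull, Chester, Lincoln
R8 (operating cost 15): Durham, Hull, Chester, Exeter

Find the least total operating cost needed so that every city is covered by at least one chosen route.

22

R1, R4, R5 cover every city at operating cost 2 + 7 + 13 = 22.
Any cover uses at least 2 routes; among all covering selections none totals below 22.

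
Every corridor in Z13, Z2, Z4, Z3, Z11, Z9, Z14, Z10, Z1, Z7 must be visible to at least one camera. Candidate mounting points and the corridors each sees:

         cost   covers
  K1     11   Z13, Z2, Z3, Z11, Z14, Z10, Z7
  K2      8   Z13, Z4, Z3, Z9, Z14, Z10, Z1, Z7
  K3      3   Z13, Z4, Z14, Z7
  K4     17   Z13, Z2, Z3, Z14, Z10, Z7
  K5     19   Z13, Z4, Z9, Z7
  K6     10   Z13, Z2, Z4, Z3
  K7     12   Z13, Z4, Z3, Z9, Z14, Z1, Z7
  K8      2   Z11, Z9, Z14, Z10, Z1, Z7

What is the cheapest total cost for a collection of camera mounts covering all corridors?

K6, K8 cover every corridor at cost 10 + 2 = 12.
Any cover uses at least 2 camera mounts; among all covering selections none totals below 12.
Greedy by coverage-per-cost would pick K8, K3, K6 for 15 — worse than the optimum 12.

12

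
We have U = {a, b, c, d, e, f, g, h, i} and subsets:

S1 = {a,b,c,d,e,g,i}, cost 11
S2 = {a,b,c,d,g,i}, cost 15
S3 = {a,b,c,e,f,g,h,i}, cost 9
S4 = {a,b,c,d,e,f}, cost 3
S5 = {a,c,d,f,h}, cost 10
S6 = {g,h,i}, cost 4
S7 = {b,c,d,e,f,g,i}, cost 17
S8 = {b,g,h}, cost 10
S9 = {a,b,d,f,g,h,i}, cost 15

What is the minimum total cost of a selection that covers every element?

7

S4, S6 cover every element at cost 3 + 4 = 7.
Any cover uses at least 2 sets; among all covering selections none totals below 7.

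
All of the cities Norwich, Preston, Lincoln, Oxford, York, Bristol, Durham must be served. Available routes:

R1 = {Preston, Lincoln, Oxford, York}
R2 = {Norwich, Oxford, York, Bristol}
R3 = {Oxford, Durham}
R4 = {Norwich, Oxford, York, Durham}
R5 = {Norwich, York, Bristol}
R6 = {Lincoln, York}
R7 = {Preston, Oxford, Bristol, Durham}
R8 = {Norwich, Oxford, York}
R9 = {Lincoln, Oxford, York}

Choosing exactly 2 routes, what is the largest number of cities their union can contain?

Choosing R1, R2 covers {Norwich, Preston, Lincoln, Oxford, York, Bristol} — 6 cities.
No choice of 2 routes does better; here Durham is left uncovered.

6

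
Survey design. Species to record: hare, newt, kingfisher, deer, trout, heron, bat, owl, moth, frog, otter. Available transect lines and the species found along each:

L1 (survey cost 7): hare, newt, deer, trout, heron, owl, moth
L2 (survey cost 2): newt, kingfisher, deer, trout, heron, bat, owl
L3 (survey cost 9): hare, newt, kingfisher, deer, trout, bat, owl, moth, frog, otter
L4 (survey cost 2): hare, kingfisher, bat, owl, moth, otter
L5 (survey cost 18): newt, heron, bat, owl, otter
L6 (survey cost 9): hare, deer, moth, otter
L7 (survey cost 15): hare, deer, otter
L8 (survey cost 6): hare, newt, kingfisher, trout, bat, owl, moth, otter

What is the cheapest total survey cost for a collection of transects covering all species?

L2, L3 cover every species at survey cost 2 + 9 = 11.
Any cover uses at least 2 transects; among all covering selections none totals below 11.

11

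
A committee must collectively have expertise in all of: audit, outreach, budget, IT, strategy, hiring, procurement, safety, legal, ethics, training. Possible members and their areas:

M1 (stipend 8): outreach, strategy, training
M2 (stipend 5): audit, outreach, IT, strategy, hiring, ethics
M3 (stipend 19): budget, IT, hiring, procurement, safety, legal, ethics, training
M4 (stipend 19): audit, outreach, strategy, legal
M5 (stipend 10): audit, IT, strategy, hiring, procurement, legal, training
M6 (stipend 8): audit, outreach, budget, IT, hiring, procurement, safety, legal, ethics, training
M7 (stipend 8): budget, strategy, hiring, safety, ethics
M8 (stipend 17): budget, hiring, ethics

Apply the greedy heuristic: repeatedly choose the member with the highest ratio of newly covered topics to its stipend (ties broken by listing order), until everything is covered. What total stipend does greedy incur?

13

Pick 1: M6 adds 10 new (audit, outreach, budget, IT, hiring, procurement, safety, legal, ethics, training) at stipend 8 (ratio 10/8).
Pick 2: M2 adds 1 new (strategy) at stipend 5 (ratio 1/5).
Greedy total stipend: 8 + 5 = 13.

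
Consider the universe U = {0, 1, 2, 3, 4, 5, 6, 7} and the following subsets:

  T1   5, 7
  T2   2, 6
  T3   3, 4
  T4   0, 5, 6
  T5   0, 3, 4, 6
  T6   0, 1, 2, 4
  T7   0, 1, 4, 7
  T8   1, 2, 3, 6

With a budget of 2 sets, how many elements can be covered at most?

Choosing T7, T8 covers {0, 1, 2, 3, 4, 6, 7} — 7 elements.
No choice of 2 sets does better; here 5 is left uncovered.

7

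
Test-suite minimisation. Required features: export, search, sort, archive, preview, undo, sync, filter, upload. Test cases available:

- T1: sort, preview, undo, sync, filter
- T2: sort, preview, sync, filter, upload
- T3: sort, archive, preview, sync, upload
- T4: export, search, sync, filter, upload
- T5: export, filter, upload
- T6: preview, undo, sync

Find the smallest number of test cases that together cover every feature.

T1, T3, T4 together cover {export, search, sort, archive, preview, undo, sync, filter, upload} — every feature.
No 2 of the 6 test cases cover everything (all 15 pairs fall short), so 3 is minimum.

3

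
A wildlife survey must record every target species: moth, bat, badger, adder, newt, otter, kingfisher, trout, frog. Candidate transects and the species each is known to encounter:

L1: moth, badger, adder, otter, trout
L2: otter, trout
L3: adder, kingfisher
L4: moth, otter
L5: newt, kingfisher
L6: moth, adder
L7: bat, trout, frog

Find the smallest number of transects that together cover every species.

L1, L5, L7 together cover {moth, bat, badger, adder, newt, otter, kingfisher, trout, frog} — every species.
No 2 of the 7 transects cover everything (all 21 pairs fall short), so 3 is minimum.

3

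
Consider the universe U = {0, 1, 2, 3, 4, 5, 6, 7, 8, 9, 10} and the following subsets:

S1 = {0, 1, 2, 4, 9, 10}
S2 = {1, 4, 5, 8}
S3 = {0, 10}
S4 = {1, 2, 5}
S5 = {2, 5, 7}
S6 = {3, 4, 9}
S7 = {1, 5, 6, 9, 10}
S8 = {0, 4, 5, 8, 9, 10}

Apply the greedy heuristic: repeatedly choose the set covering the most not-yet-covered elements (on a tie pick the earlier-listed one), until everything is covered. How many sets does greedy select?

Pick 1: S1 covers 6 new elements (0, 1, 2, 4, 9, 10).
Pick 2: S2 covers 2 new elements (5, 8).
Pick 3: S5 covers 1 new elements (7).
Pick 4: S6 covers 1 new elements (3).
Pick 5: S7 covers 1 new elements (6).
Greedy uses 5 sets. (The true minimum is 4.)

5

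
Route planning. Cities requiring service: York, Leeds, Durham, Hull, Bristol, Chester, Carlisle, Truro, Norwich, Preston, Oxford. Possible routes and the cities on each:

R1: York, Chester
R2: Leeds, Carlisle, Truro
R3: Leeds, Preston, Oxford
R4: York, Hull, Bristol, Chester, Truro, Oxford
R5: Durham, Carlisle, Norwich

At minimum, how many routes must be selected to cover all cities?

R3, R4, R5 together cover {York, Leeds, Durham, Hull, Bristol, Chester, Carlisle, Truro, Norwich, Preston, Oxford} — every city.
No 2 of the 5 routes cover everything (all 10 pairs fall short), so 3 is minimum.

3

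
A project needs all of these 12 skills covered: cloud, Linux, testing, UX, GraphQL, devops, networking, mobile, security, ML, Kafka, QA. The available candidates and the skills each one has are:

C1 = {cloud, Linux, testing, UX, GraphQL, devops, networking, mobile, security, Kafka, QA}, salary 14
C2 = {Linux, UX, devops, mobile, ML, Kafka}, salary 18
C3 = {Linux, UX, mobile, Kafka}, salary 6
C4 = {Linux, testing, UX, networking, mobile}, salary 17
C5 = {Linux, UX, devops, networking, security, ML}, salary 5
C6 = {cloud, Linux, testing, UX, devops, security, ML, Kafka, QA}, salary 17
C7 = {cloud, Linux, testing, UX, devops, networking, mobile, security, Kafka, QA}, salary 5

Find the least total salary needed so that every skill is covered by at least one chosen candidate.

19

C1, C5 cover every skill at salary 14 + 5 = 19.
Any cover uses at least 2 candidates; among all covering selections none totals below 19.
Greedy by coverage-per-salary would pick C7, C5, C1 for 24 — worse than the optimum 19.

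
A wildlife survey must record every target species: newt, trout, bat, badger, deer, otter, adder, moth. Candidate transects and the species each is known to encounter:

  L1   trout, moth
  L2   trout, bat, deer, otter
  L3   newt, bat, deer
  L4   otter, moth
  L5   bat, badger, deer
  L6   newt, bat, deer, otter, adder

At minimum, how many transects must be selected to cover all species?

3

L1, L5, L6 together cover {newt, trout, bat, badger, deer, otter, adder, moth} — every species.
No 2 of the 6 transects cover everything (all 15 pairs fall short), so 3 is minimum.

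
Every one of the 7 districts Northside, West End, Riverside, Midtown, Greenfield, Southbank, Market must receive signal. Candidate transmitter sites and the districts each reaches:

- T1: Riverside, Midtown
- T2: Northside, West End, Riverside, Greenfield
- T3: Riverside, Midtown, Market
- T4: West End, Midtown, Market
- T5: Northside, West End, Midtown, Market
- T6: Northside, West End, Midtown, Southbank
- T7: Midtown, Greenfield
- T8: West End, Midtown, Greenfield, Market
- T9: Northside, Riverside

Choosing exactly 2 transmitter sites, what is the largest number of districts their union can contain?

Choosing T2, T3 covers {Northside, West End, Riverside, Midtown, Greenfield, Market} — 6 districts.
No choice of 2 transmitter sites does better; here Southbank is left uncovered.

6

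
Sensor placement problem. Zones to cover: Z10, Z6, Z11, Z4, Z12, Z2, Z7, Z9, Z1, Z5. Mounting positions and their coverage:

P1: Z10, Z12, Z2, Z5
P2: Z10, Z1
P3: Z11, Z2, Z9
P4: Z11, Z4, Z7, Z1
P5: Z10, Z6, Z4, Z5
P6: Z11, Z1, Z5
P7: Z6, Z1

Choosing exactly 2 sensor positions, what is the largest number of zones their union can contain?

Choosing P1, P4 covers {Z10, Z11, Z4, Z12, Z2, Z7, Z1, Z5} — 8 zones.
No choice of 2 sensor positions does better; here Z6, Z9 are left uncovered.

8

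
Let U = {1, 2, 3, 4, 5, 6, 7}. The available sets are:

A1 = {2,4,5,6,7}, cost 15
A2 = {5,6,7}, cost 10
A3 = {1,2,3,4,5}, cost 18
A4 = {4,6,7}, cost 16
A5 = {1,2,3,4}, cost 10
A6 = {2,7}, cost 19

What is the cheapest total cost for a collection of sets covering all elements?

A2, A5 cover every element at cost 10 + 10 = 20.
Any cover uses at least 2 sets; among all covering selections none totals below 20.

20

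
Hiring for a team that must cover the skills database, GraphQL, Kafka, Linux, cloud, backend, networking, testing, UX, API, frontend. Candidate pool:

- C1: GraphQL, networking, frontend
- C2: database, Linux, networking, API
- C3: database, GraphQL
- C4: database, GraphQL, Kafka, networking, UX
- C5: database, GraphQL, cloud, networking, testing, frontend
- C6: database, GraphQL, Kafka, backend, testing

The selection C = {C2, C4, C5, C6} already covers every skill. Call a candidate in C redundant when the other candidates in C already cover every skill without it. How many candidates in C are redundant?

0

Drop C2: Linux, API uncovered — not redundant.
Drop C4: UX uncovered — not redundant.
Drop C5: cloud, frontend uncovered — not redundant.
Drop C6: backend uncovered — not redundant.
None of the candidates in C is redundant.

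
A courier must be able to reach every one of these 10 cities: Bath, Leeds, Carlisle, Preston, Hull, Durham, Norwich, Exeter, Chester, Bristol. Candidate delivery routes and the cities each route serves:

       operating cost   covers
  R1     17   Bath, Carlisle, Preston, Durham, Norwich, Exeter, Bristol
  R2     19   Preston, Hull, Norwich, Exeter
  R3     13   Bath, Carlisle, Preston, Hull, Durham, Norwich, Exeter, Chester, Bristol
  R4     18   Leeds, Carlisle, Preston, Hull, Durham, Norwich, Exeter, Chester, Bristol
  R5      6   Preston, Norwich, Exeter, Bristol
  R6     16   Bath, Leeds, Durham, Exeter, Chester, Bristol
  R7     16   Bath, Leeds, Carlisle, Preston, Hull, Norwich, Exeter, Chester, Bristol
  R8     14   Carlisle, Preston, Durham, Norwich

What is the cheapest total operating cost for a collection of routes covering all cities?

R3, R6 cover every city at operating cost 13 + 16 = 29.
Any cover uses at least 2 routes; among all covering selections none totals below 29.

29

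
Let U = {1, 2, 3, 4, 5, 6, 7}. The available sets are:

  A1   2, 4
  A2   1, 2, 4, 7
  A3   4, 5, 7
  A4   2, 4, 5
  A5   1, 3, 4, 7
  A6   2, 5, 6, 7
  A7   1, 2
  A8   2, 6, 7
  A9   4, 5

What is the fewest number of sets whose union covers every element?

2

A5, A6 together cover {1, 2, 3, 4, 5, 6, 7} — every element.
No single set contains all 7 elements, so 2 is optimal.
Greedy (largest uncovered first) would take A2, A6, A5 — 3 sets — but 2 suffice.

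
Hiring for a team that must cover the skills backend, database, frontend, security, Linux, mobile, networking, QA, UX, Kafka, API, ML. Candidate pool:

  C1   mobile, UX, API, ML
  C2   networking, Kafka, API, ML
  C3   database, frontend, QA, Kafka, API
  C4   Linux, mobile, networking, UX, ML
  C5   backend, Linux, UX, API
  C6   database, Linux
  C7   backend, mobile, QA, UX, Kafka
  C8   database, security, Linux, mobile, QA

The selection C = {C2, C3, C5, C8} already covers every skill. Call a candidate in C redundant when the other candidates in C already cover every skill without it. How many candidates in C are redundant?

Drop C2: networking, ML uncovered — not redundant.
Drop C3: frontend uncovered — not redundant.
Drop C5: backend, UX uncovered — not redundant.
Drop C8: security, mobile uncovered — not redundant.
None of the candidates in C is redundant.

0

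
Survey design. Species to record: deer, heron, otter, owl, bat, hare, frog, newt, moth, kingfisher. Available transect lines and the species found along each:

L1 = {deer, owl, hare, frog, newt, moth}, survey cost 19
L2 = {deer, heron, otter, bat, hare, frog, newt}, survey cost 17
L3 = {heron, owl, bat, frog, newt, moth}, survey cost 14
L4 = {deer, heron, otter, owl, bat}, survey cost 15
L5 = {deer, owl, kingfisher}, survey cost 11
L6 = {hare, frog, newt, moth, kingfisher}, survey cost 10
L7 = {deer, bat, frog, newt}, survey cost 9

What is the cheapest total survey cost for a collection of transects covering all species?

L4, L6 cover every species at survey cost 15 + 10 = 25.
Any cover uses at least 2 transects; among all covering selections none totals below 25.

25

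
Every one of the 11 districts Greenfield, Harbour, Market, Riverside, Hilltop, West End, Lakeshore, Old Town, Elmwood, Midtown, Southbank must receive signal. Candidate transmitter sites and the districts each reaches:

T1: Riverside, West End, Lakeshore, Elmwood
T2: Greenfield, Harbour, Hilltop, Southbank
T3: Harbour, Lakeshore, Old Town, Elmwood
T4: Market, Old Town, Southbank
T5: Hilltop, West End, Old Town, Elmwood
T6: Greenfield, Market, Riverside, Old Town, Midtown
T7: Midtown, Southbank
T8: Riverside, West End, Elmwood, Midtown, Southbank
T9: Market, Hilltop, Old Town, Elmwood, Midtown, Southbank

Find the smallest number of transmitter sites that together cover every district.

T1, T2, T6 together cover {Greenfield, Harbour, Market, Riverside, Hilltop, West End, Lakeshore, Old Town, Elmwood, Midtown, Southbank} — every district.
No 2 of the 9 transmitter sites cover everything (all 36 pairs fall short), so 3 is minimum.

3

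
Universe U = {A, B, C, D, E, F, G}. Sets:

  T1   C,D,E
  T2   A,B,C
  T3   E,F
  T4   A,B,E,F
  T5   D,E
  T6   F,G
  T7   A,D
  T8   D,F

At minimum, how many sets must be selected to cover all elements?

T1, T2, T6 together cover {A, B, C, D, E, F, G} — every element.
No 2 of the 8 sets cover everything (all 28 pairs fall short), so 3 is minimum.

3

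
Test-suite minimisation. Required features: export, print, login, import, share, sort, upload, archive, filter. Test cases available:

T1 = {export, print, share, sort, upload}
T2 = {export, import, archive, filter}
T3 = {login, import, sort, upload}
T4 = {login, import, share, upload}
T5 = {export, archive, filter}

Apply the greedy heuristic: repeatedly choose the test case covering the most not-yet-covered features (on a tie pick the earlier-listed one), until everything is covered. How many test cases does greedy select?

3

Pick 1: T1 covers 5 new features (export, print, share, sort, upload).
Pick 2: T2 covers 3 new features (import, archive, filter).
Pick 3: T3 covers 1 new features (login).
Greedy uses 3 test cases.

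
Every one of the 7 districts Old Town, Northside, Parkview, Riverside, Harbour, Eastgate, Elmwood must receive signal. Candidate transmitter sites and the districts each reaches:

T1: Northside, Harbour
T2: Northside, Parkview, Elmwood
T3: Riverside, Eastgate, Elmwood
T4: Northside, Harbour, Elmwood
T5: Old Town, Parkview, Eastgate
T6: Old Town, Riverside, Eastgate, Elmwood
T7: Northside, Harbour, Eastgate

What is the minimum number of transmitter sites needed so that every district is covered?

T1, T2, T6 together cover {Old Town, Northside, Parkview, Riverside, Harbour, Eastgate, Elmwood} — every district.
No 2 of the 7 transmitter sites cover everything (all 21 pairs fall short), so 3 is minimum.

3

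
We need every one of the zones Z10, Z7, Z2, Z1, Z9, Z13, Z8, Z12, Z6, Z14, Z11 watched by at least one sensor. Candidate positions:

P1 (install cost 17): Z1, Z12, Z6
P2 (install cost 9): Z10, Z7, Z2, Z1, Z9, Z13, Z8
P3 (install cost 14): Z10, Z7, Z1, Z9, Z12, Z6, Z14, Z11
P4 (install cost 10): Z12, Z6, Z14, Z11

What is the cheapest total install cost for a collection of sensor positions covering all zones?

P2, P4 cover every zone at install cost 9 + 10 = 19.
Any cover uses at least 2 sensor positions; among all covering selections none totals below 19.

19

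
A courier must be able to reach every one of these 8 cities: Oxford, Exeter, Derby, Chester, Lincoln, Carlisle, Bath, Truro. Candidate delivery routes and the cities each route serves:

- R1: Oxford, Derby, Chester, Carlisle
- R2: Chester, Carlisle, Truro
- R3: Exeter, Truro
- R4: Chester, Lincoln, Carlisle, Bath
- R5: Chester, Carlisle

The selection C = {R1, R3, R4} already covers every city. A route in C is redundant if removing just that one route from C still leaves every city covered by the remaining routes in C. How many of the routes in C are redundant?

0

Drop R1: Oxford, Derby uncovered — not redundant.
Drop R3: Exeter, Truro uncovered — not redundant.
Drop R4: Lincoln, Bath uncovered — not redundant.
None of the routes in C is redundant.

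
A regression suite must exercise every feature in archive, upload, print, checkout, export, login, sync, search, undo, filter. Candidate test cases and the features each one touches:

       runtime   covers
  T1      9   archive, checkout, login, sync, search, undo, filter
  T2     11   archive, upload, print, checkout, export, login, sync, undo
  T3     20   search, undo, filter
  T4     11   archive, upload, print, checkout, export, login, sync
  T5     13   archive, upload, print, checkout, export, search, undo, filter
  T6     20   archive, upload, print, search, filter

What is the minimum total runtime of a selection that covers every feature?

T1, T2 cover every feature at runtime 9 + 11 = 20.
Any cover uses at least 2 test cases; among all covering selections none totals below 20.

20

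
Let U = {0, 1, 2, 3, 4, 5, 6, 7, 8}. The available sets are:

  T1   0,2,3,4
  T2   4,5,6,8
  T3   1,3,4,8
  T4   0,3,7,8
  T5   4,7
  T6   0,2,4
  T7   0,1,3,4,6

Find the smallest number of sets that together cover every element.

4

T1, T2, T3, T4 together cover {0, 1, 2, 3, 4, 5, 6, 7, 8} — every element.
No 3 of the 7 sets cover everything (all 35 triples fall short), so 4 is minimum.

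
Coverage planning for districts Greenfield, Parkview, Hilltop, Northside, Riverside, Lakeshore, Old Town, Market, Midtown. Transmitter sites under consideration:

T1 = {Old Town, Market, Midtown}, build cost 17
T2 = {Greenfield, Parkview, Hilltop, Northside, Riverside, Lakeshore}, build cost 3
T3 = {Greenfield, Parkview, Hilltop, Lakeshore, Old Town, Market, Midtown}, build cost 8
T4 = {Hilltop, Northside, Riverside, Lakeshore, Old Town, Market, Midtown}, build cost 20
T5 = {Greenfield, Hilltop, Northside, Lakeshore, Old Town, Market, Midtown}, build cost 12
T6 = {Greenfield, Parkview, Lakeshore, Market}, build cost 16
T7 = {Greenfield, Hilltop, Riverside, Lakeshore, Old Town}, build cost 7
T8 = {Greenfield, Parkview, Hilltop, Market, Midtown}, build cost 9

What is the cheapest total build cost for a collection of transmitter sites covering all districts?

T2, T3 cover every district at build cost 3 + 8 = 11.
Any cover uses at least 2 transmitter sites; among all covering selections none totals below 11.

11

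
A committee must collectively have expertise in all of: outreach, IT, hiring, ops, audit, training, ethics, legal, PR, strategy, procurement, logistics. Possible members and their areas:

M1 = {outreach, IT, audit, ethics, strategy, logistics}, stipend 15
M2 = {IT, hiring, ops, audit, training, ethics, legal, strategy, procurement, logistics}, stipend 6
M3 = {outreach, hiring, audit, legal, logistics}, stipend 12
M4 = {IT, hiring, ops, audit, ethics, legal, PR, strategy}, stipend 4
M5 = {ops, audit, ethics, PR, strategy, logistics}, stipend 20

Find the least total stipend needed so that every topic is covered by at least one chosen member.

M2, M3, M4 cover every topic at stipend 6 + 12 + 4 = 22.
Any cover uses at least 3 members; among all covering selections none totals below 22.

22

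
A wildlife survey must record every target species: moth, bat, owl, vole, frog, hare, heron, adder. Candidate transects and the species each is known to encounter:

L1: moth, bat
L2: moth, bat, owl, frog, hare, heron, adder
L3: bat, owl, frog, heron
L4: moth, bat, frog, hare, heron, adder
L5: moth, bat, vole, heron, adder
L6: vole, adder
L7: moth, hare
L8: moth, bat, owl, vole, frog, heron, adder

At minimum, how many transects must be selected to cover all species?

2

L2, L5 together cover {moth, bat, owl, vole, frog, hare, heron, adder} — every species.
No single transect contains all 8 species, so 2 is optimal.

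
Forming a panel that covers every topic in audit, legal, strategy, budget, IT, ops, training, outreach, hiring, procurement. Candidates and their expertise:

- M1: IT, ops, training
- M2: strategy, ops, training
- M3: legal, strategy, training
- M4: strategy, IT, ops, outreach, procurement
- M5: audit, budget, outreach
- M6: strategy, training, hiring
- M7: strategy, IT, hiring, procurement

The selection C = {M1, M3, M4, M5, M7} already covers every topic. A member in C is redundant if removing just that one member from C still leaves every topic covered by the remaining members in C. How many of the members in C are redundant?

Drop M1: the rest still cover every topic — redundant.
Drop M3: legal uncovered — not redundant.
Drop M4: the rest still cover every topic — redundant.
Drop M5: audit, budget uncovered — not redundant.
Drop M7: hiring uncovered — not redundant.
2 redundant: M1, M4.

2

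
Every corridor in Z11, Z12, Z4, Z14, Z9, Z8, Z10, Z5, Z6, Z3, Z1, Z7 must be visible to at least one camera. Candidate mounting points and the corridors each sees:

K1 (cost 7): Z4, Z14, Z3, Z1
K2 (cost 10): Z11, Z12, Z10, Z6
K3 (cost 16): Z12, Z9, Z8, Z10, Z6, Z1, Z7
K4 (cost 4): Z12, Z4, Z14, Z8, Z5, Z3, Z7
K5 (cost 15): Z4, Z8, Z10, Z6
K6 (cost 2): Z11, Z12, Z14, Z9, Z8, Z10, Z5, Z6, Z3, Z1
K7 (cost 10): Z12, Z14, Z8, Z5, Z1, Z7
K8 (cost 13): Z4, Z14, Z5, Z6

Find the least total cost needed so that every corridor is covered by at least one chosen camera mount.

K4, K6 cover every corridor at cost 4 + 2 = 6.
Any cover uses at least 2 camera mounts; among all covering selections none totals below 6.

6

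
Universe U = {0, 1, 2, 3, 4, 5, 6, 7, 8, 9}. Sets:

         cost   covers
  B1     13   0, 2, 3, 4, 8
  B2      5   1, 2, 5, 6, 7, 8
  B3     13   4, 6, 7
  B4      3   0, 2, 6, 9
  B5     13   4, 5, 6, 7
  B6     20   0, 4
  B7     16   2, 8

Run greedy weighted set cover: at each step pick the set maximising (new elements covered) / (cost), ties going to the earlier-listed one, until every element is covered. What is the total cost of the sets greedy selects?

Pick 1: B4 adds 4 new (0, 2, 6, 9) at cost 3 (ratio 4/3).
Pick 2: B2 adds 4 new (1, 5, 7, 8) at cost 5 (ratio 4/5).
Pick 3: B1 adds 2 new (3, 4) at cost 13 (ratio 2/13).
Greedy total cost: 3 + 5 + 13 = 21.

21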